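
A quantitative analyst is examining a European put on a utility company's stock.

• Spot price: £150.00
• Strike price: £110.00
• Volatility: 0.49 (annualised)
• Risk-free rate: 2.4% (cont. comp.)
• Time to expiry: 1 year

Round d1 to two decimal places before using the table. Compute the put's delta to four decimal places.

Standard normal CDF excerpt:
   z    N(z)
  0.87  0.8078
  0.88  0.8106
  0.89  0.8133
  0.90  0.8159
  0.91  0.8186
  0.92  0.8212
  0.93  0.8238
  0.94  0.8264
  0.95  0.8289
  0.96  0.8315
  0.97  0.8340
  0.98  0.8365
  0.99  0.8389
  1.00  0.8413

-0.1762

T = 1;  σ√T = 0.4900
d₁ = [ln(150/110) + (0.024 + 0.49²/2)·1] / 0.4900 = [0.3102 + 0.1440] / 0.4900 = 0.9269 which rounds to 0.93
N(d₁) = N(0.93) = 0.8238
Δ_put = N(d₁) − 1 = 0.8238 − 1 = -0.1762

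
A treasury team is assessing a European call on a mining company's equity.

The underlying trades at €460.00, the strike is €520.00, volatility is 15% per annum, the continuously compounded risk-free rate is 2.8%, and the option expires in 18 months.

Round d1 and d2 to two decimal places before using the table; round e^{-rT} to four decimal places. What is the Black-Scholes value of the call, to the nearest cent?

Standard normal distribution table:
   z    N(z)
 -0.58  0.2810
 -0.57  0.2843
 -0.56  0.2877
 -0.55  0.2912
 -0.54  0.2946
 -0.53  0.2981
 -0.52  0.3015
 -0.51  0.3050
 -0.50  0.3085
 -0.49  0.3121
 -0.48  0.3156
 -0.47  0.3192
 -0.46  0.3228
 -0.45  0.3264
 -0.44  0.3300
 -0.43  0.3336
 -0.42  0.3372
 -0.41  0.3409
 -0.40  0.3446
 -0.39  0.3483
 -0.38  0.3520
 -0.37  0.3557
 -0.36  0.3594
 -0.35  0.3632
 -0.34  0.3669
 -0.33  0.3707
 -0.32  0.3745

€18.43

σ√T = 0.15 × 1.2247 = 0.1837
d₁ = [ln(460/520) + (0.028 + ½·0.15²)·1.5] / (σ√T) = (-0.1226 + 0.0589) / 0.1837 = -0.3469 → -0.35
d₂ = -0.3469 − 0.1837 = -0.5306 → -0.53
exp(−rT) = exp(−0.028·1.5) = 0.9589
N(d₁) = N(-0.35) = 0.3632;  N(d₂) = N(-0.53) = 0.2981
C = 460·0.3632 − 520·0.9589·0.2981 = 167.0720 − 148.6410 = 18.4310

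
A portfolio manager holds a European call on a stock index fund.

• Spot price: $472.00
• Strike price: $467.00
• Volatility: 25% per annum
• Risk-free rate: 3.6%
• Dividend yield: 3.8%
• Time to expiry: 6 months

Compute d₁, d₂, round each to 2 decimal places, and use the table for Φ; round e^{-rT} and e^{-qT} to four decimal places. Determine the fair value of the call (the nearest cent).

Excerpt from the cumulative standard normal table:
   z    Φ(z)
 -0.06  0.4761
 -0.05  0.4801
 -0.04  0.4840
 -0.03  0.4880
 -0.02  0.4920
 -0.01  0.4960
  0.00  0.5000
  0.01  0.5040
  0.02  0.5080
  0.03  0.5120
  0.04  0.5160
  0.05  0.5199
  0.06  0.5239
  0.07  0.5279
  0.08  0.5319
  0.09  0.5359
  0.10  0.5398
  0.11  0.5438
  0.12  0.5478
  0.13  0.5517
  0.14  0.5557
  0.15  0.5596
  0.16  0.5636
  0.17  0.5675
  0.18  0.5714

T = 0.5;  σ√T = 0.1768
d₁ = [ln(472/467) + (0.036 − 0.038 + ½·0.25²)·0.5] / (σ√T) = (0.0106 + 0.0146) / 0.1768 = 0.1430 ⇒ 0.14
d₂ = 0.1430 − 0.1768 = -0.0338 ⇒ -0.03
e^(−qT) = e^(−0.038·0.5) = 0.9812;  e^(−rT) = e^(−0.036·0.5) = 0.9822
C = 472·0.9812·N(0.14) − 467·0.9822·N(-0.03) = 472·0.9812·0.5557 − 467·0.9822·0.4880 = 257.3593 − 223.8395 = 33.5199

$33.52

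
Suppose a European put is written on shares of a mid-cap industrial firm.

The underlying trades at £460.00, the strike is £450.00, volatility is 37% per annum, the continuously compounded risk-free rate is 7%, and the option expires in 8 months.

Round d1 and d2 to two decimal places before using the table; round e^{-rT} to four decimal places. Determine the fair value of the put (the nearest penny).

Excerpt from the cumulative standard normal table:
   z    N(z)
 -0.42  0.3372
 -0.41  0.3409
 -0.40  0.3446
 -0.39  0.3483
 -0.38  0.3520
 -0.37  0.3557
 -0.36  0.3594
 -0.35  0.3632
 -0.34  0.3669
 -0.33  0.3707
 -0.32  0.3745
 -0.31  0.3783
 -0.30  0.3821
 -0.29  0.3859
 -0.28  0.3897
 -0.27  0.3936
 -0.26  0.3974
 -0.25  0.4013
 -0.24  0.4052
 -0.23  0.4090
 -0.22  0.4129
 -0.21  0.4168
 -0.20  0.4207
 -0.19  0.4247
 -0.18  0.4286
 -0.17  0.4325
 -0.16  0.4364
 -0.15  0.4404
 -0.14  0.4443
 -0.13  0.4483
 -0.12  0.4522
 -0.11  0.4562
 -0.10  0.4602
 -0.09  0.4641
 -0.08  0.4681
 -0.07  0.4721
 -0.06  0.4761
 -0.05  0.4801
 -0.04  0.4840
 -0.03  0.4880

£39.12

σ√T = 0.37 × 0.8165 = 0.3021
d₁ = [ln(460/450) + (0.07 + ½·0.37²)·0.6667] / (σ√T) = (0.0220 + 0.0923) / 0.3021 = 0.3783 which rounds to 0.38
d₂ = 0.3783 − 0.3021 = 0.0762 which rounds to 0.08
e^(−rT) = e^(−0.07·0.6667) = 0.9544
N(−d₂) = N(-0.08) = 0.4681;  N(−d₁) = N(-0.38) = 0.3520
P = 450·0.9544·0.4681 − 460·0.3520 = 201.0396 − 161.9200 = 39.1196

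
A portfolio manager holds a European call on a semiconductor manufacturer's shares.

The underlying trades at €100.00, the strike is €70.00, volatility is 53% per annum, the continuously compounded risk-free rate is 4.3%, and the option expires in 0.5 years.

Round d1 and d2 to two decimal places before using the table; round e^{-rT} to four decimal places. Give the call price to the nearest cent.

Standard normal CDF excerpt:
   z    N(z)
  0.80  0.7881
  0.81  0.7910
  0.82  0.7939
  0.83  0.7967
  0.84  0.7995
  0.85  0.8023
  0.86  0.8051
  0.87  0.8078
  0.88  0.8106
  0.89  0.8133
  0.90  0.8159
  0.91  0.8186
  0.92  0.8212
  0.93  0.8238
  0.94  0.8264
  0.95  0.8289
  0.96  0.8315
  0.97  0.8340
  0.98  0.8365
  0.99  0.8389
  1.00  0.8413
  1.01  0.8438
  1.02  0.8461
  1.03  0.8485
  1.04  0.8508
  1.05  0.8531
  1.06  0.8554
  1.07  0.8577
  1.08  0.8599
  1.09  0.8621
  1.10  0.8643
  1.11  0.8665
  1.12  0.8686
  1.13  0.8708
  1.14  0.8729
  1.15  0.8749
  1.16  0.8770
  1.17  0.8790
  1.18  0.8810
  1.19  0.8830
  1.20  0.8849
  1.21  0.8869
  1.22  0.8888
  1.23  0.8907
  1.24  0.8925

€34.10

T = 0.5;  σ√T = 0.3748
ln(S/K) + (r + σ²/2)T = ln(100/70) + (0.043 + 0.53²/2)·0.5 = 0.3567 + 0.0917 = 0.4484
d₁ = 0.4484 / 0.3748 = 1.1965 which rounds to 1.20
d₂ = d₁ − σ√T = 1.1965 − 0.3748 = 0.8217 which rounds to 0.82
e^(−rT) = e^(−0.043·0.5) = 0.9787
C = 100·N(1.20) − 70·0.9787·N(0.82) = 100·0.8849 − 70·0.9787·0.7939 = 88.4900 − 54.3893 = 34.1007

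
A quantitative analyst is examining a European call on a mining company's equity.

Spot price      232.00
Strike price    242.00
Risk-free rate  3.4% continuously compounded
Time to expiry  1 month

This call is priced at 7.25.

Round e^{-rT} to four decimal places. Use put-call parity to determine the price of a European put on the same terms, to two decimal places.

exp(−rT) = exp(−0.034·0.08333) = 0.9972
Put-call parity: C − P = S − K·e^(−rT) = 232 − 242·0.9972 = 232 − 241.3224 = -9.3224
P = C − (C − P) = 7.25 − (-9.3224) = 16.5724

16.57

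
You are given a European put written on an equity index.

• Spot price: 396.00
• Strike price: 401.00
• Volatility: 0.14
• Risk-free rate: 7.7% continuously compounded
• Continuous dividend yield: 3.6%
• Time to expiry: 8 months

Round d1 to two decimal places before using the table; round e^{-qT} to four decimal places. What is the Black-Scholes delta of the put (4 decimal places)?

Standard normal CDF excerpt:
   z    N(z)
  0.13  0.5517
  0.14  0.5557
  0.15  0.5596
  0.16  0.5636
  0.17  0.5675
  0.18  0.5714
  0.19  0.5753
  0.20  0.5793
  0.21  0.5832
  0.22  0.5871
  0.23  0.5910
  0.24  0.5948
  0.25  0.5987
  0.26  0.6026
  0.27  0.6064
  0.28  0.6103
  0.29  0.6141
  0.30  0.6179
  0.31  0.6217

T = 0.6667;  σ√T = 0.1143
ln(S/K) + (r − q + σ²/2)T = ln(396/401) + (0.077 − 0.036 + 0.14²/2)·0.6667 = -0.0125 + 0.0339 = 0.0213
d₁ = 0.0213 / 0.1143 = 0.1865 → 0.19
N(d₁) = N(0.19) = 0.5753
Δ_put = exp(−qT)·(N(d₁) − 1) = 0.9763·(0.5753 − 1) = -0.4146

-0.4146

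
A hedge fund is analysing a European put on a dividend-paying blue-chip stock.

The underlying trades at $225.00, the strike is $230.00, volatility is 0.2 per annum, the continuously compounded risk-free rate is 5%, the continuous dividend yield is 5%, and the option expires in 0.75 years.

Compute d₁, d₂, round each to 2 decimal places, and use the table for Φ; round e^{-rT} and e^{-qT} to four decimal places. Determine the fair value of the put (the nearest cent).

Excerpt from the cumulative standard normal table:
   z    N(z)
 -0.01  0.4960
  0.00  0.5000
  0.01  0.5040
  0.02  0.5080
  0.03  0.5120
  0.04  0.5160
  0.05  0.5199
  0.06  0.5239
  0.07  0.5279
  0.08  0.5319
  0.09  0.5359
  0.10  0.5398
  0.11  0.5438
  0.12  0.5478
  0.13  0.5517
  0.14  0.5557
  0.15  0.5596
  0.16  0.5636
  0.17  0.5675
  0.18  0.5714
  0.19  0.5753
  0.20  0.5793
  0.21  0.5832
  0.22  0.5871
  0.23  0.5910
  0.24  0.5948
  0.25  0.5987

$17.37

T = 0.75;  σ√T = 0.1732
ln(S/K) + (r − q + σ²/2)T = ln(225/230) + (0.05 − 0.05 + 0.2²/2)·0.75 = -0.0220 + 0.0150 = -0.0070
d₁ = -0.0070 / 0.1732 = -0.0403 ⇒ -0.04
d₂ = d₁ − σ√T = -0.0403 − 0.1732 = -0.2135 ⇒ -0.21
e^(−qT) = e^(−0.05·0.75) = 0.9632;  e^(−rT) = e^(−0.05·0.75) = 0.9632
N(−d₂) = N(0.21) = 0.5832;  N(−d₁) = N(0.04) = 0.5160
P = 230·0.9632·0.5832 − 225·0.9632·0.5160 = 129.1998 − 111.8275 = 17.3723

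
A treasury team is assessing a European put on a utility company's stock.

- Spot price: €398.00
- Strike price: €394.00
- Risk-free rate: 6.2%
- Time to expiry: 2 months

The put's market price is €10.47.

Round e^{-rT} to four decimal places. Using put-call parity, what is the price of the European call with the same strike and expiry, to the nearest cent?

€18.53

exp(−rT) = exp(−0.062·0.1667) = 0.9897
Put-call parity: C − P = S − K·e^(−rT) = 398 − 394·0.9897 = 398 − 389.9418 = 8.0582
C = P + (C − P) = 10.47 + (8.0582) = 18.5282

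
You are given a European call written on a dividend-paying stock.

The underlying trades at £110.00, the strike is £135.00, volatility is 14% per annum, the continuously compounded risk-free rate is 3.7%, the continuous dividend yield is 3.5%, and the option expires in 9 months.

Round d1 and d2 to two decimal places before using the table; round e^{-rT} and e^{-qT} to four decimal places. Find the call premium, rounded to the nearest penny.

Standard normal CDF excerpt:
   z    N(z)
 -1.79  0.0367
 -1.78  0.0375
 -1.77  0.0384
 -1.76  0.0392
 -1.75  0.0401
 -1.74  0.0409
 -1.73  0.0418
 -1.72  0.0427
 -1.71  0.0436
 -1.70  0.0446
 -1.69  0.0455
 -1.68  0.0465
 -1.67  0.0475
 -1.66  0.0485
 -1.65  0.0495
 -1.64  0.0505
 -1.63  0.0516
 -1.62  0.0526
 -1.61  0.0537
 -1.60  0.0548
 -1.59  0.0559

σ√T = 0.14·√0.75 = 0.1212
d₁ = [ln(110/135) + (0.037 − 0.035 + 0.14²/2)·0.75] / 0.1212 = [-0.2048 + 0.0088] / 0.1212 = -1.6161 → -1.62
d₂ = d₁ − σ√T = -1.6161 − 0.1212 = -1.7374 → -1.74
e^(−qT) = e^(−0.035·0.75) = 0.9741;  e^(−rT) = e^(−0.037·0.75) = 0.9726
C = 110·0.9741·N(-1.62) − 135·0.9726·N(-1.74) = 110·0.9741·0.0526 − 135·0.9726·0.0409 = 5.6361 − 5.3702 = 0.2659

£0.27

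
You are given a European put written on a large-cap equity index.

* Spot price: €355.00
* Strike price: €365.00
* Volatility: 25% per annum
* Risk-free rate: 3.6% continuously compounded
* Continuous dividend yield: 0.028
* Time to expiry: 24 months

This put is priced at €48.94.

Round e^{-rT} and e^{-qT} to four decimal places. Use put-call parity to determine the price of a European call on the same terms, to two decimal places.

€44.96

e^(−qT) = e^(−0.028·2) = 0.9455;  e^(−rT) = e^(−0.036·2) = 0.9305
Put-call parity: C − P = S·e^(−qT) − K·e^(−rT) = 355·0.9455 − 365·0.9305 = 335.6525 − 339.6325 = -3.9800
C = P + (C − P) = 48.94 + (-3.9800) = 44.9600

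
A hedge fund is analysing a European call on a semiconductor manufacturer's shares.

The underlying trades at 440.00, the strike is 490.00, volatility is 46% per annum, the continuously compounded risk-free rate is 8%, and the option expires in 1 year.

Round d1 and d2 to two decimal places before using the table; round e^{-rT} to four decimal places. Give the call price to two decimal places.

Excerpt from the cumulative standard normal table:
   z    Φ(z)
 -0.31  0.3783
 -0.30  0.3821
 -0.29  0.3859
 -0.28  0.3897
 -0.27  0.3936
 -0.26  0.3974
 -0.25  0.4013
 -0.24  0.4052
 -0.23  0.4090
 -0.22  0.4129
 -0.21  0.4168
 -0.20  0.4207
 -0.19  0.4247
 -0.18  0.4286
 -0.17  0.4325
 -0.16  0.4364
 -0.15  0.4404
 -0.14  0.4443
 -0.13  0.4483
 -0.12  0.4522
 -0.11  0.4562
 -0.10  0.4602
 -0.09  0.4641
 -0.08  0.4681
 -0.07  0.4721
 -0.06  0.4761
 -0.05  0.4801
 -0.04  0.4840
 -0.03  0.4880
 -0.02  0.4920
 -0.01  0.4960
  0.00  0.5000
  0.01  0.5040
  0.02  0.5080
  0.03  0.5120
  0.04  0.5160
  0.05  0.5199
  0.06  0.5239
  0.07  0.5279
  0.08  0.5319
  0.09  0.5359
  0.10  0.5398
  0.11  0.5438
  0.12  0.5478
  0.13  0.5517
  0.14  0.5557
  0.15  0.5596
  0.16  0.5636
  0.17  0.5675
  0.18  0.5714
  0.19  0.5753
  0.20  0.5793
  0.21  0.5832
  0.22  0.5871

75.15

σ√T = 0.46·√1 = 0.4600
d₁ = [ln(440/490) + (0.08 + 0.46²/2)·1] / 0.4600 = [-0.1076 + 0.1858] / 0.4600 = 0.1699 ≈ 0.17
d₂ = d₁ − σ√T = 0.1699 − 0.4600 = -0.2901 ≈ -0.29
e^(−rT) = e^(−0.08·1) = 0.9231
C = 440·N(0.17) − 490·0.9231·N(-0.29) = 440·0.5675 − 490·0.9231·0.3859 = 249.7000 − 174.5499 = 75.1501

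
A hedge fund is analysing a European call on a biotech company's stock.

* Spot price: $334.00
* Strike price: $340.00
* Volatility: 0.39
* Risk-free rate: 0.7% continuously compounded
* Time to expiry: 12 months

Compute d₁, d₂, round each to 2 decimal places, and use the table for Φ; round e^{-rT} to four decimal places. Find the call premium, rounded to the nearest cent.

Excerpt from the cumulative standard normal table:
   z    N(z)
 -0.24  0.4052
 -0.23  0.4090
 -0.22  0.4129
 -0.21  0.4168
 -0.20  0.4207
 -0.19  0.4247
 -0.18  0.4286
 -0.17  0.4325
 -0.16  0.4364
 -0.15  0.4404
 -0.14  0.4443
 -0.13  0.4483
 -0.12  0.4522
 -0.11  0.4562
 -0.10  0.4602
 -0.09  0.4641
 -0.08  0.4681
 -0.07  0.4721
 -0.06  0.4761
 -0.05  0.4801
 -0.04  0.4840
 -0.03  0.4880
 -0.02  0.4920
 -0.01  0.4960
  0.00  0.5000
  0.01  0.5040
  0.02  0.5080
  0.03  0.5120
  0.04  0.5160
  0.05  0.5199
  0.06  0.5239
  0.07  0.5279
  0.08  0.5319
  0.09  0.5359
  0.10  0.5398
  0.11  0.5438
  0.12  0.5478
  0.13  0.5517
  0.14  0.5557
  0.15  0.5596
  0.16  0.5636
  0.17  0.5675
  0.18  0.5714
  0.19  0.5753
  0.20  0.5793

T = 1;  σ√T = 0.3900
d₁ = [ln(334/340) + (0.007 + 0.39²/2)·1] / 0.3900 = [-0.0178 + 0.0831] / 0.3900 = 0.1673 → 0.17
d₂ = d₁ − σ√T = 0.1673 − 0.3900 = -0.2227 → -0.22
exp(−rT) = exp(−0.007·1) = 0.9930
N(d₁) = N(0.17) = 0.5675;  N(d₂) = N(-0.22) = 0.4129
C = 334·0.5675 − 340·0.9930·0.4129 = 189.5450 − 139.4033 = 50.1417

$50.14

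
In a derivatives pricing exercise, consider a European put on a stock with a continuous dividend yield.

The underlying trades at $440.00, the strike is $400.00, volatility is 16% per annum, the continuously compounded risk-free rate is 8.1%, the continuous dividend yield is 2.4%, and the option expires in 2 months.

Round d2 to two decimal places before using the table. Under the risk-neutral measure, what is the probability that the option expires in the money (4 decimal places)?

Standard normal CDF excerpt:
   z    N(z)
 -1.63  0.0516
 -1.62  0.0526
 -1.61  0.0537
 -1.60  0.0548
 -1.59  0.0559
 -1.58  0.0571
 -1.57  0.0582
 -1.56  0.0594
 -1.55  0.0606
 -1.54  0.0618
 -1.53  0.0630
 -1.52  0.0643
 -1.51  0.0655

0.0582

σ√T = 0.16·√0.1667 = 0.0653
d₁ = [ln(440/400) + (0.081 − 0.024 + 0.16²/2)·0.1667] / 0.0653 = [0.0953 + 0.0116] / 0.0653 = 1.6372 which rounds to 1.64
d₂ = d₁ − σ√T = 1.6372 − 0.0653 = 1.5719 which rounds to 1.57
Risk-neutral Pr[S_T < K] = N(−d₂) = N(-1.57) = 0.0582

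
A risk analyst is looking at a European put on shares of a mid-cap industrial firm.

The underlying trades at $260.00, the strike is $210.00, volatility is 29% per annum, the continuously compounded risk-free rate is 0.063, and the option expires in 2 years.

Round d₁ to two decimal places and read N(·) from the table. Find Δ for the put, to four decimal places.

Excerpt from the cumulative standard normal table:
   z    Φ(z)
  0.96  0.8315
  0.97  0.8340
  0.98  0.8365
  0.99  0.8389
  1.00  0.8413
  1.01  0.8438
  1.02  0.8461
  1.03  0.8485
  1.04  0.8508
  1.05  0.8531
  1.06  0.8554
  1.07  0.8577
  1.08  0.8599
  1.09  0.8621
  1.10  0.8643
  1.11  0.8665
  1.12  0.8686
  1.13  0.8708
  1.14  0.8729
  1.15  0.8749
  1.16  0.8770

-0.1515

σ√T = 0.29 × 1.4142 = 0.4101
d₁ = [ln(260/210) + (0.063 + 0.29²/2)·2] / 0.4101 = [0.2136 + 0.2101] / 0.4101 = 1.0330 ≈ 1.03
N(d₁) = N(1.03) = 0.8485
Δ_put = N(d₁) − 1 = 0.8485 − 1 = -0.1515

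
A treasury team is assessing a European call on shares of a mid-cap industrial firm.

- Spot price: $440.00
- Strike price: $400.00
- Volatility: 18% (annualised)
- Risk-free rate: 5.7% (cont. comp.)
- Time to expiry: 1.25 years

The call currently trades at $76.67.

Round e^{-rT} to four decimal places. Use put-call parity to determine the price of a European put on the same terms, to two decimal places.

$9.15

e^(−rT) = e^(−0.057·1.25) = 0.9312
Put-call parity: C − P = S − K·e^(−rT) = 440 − 400·0.9312 = 440 − 372.4800 = 67.5200
P = C − (C − P) = 76.67 − (67.5200) = 9.1500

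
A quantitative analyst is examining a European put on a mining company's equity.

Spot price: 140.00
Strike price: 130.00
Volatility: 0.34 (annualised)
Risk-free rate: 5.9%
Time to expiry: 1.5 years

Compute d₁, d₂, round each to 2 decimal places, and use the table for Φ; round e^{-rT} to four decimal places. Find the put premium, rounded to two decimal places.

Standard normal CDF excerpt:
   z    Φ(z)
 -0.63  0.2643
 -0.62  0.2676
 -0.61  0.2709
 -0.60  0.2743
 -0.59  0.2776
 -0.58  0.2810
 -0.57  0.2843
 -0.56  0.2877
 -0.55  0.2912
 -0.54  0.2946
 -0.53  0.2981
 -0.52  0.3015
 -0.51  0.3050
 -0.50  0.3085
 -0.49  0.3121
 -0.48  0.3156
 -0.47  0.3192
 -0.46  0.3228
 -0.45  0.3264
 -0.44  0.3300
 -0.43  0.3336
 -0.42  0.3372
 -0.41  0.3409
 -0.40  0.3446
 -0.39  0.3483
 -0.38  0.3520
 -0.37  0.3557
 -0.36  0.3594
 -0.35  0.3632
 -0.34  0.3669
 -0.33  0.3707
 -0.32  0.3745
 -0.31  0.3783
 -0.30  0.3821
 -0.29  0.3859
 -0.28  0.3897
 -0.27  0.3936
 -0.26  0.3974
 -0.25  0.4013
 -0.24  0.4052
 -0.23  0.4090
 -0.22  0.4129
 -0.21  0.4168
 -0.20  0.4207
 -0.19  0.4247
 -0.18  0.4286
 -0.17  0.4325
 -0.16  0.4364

σ√T = 0.34·√1.5 = 0.4164
d₁ = [ln(140/130) + (0.059 + ½·0.34²)·1.5] / (σ√T) = (0.0741 + 0.1752) / 0.4164 = 0.5987 ⇒ 0.60
d₂ = 0.5987 − 0.4164 = 0.1823 ⇒ 0.18
e^(−rT) = e^(−0.059·1.5) = 0.9153
N(−d₂) = N(-0.18) = 0.4286;  N(−d₁) = N(-0.60) = 0.2743
P = 130·0.9153·0.4286 − 140·0.2743 = 50.9987 − 38.4020 = 12.5967

12.60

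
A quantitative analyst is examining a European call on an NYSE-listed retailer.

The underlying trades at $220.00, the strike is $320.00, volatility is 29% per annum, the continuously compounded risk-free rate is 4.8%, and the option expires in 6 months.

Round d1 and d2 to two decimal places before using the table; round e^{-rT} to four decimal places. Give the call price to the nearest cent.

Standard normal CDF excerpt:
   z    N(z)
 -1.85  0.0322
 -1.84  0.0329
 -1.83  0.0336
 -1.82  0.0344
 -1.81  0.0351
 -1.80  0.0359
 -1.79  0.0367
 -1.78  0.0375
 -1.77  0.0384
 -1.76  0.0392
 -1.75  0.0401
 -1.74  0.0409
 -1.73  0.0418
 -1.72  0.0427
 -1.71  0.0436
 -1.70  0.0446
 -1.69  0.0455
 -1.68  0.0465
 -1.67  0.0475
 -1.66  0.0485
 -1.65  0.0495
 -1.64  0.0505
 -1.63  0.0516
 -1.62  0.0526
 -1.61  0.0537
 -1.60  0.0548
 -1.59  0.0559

σ√T = 0.29 × 0.7071 = 0.2051
ln(S/K) + (r + σ²/2)T = ln(220/320) + (0.048 + 0.29²/2)·0.5 = -0.3747 + 0.0450 = -0.3297
d₁ = -0.3297 / 0.2051 = -1.6077 which rounds to -1.61
d₂ = d₁ − σ√T = -1.6077 − 0.2051 = -1.8127 which rounds to -1.81
e^(−rT) = e^(−0.048·0.5) = 0.9763
N(d₁) = N(-1.61) = 0.0537;  N(d₂) = N(-1.81) = 0.0351
C = 220·0.0537 − 320·0.9763·0.0351 = 11.8140 − 10.9658 = 0.8482

$0.85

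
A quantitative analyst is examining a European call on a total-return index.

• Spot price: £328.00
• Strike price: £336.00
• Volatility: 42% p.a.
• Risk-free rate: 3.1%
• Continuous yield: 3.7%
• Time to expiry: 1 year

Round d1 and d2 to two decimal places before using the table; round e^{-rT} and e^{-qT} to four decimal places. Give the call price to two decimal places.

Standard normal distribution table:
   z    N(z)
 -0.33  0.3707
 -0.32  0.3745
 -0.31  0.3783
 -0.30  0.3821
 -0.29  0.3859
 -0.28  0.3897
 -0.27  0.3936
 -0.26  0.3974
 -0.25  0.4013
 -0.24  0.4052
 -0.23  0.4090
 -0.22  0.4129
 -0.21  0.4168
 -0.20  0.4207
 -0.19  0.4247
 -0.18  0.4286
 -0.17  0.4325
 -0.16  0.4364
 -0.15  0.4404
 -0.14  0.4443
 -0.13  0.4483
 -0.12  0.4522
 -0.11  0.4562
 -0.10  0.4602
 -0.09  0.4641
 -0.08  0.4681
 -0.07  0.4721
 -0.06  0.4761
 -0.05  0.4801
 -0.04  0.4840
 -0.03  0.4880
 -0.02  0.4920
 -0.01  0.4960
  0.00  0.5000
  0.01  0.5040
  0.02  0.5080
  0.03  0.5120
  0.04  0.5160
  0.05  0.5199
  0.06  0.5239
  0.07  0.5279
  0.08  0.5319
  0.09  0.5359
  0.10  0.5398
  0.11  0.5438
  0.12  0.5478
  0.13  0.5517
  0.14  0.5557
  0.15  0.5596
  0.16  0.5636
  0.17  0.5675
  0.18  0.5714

σ√T = 0.42 × 1.0000 = 0.4200
d₁ = [ln(328/336) + (0.031 − 0.037 + 0.42²/2)·1] / 0.4200 = [-0.0241 + 0.0822] / 0.4200 = 0.1383 which rounds to 0.14
d₂ = d₁ − σ√T = 0.1383 − 0.4200 = -0.2817 which rounds to -0.28
e^(−qT) = e^(−0.037·1) = 0.9637;  e^(−rT) = e^(−0.031·1) = 0.9695
C = 328·0.9637·N(0.14) − 336·0.9695·N(-0.28) = 328·0.9637·0.5557 − 336·0.9695·0.3897 = 175.6532 − 126.9456 = 48.7077

£48.71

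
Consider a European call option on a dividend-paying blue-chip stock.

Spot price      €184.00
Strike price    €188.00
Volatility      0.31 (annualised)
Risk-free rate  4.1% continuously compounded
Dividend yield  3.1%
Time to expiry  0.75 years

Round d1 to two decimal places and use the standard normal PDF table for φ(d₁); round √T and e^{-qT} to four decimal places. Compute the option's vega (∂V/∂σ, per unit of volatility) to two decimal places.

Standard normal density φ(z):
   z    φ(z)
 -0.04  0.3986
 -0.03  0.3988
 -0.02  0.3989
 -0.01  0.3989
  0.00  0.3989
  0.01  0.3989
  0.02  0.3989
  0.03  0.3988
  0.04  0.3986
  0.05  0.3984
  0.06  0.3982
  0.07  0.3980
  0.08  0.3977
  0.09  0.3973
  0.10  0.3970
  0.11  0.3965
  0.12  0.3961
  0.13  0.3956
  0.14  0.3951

61.91

σ√T = 0.31·√0.75 = 0.2685
d₁ = [ln(184/188) + (0.041 − 0.031 + 0.31²/2)·0.75] / 0.2685 = [-0.0215 + 0.0435] / 0.2685 = 0.0821 which rounds to 0.08
√T = √0.75 = 0.8660
φ(d₁) = φ(0.08) = 0.3977
e^(−qT) = e^(−0.031·0.75) = 0.9770
vega = S·e^(−qT)·φ(d₁)·√T = 184·0.9770·0.3977·0.8660 = 61.9136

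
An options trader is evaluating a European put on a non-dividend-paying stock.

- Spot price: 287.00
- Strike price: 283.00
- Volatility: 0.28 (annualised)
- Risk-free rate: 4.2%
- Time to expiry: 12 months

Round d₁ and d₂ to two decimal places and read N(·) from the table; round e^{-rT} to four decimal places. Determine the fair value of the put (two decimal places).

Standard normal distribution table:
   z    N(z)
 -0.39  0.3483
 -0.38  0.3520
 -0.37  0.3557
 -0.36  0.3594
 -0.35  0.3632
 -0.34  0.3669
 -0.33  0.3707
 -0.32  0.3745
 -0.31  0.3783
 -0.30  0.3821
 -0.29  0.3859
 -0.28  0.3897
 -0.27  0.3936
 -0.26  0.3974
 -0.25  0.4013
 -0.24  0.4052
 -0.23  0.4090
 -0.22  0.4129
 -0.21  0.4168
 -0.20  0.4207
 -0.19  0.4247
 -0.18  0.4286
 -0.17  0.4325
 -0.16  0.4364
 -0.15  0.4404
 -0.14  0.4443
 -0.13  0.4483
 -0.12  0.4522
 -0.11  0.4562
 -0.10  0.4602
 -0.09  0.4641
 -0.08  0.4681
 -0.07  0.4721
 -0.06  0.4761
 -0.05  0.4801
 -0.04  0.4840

σ√T = 0.28·√1 = 0.2800
d₁ = [ln(287/283) + (0.042 + 0.28²/2)·1] / 0.2800 = [0.0140 + 0.0812] / 0.2800 = 0.3401 ≈ 0.34
d₂ = d₁ − σ√T = 0.3401 − 0.2800 = 0.0601 ≈ 0.06
exp(−rT) = exp(−0.042·1) = 0.9589
N(−d₂) = N(-0.06) = 0.4761;  N(−d₁) = N(-0.34) = 0.3669
P = 283·0.9589·0.4761 − 287·0.3669 = 129.1986 − 105.3003 = 23.8983

23.90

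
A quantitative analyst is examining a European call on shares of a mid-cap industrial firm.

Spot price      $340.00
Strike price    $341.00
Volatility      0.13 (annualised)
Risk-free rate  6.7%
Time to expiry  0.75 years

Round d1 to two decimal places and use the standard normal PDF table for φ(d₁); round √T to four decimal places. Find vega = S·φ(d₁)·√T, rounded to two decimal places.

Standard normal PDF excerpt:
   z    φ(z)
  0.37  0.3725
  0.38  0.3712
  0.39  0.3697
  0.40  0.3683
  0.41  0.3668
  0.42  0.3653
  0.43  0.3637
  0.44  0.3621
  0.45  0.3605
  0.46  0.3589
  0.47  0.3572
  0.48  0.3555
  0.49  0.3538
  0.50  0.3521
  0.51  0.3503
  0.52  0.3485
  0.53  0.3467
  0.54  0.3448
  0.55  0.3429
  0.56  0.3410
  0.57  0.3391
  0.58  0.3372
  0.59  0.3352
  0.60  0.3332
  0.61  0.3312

σ√T = 0.13 × 0.8660 = 0.1126
d₁ = [ln(340/341) + (0.067 + ½·0.13²)·0.75] / (σ√T) = (-0.0029 + 0.0566) / 0.1126 = 0.4765 → 0.48
√T = √0.75 = 0.8660
φ(d₁) = φ(0.48) = 0.3555
vega = S·φ(d₁)·√T = 340·0.3555·0.8660 = 104.6734
(Call and put vega coincide under Black-Scholes.)

104.67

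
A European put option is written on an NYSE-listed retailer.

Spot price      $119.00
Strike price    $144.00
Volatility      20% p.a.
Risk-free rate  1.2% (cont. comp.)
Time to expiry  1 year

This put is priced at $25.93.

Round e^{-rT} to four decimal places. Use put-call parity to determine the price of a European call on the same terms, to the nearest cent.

$2.64

e^(−rT) = e^(−0.012·1) = 0.9881
Put-call parity: C − P = S − K·e^(−rT) = 119 − 144·0.9881 = 119 − 142.2864 = -23.2864
C = P + (C − P) = 25.93 + (-23.2864) = 2.6436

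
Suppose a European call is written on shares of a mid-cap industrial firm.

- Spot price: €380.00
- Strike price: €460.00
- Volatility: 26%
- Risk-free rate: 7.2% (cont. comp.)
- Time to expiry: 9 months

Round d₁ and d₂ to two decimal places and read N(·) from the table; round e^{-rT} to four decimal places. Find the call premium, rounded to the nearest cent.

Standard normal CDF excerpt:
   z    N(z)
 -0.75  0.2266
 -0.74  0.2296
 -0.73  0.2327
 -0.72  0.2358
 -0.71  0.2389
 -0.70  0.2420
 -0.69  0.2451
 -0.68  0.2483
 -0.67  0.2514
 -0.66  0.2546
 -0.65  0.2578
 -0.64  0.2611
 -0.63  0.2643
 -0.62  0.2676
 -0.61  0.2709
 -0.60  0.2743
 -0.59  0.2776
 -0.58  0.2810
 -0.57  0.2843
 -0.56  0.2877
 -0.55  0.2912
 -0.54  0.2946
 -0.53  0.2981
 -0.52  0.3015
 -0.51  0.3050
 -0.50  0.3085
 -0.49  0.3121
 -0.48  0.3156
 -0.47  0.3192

σ√T = 0.26·√0.75 = 0.2252
d₁ = [ln(380/460) + (0.072 + ½·0.26²)·0.75] / (σ√T) = (-0.1911 + 0.0794) / 0.2252 = -0.4961 ≈ -0.50
d₂ = -0.4961 − 0.2252 = -0.7213 ≈ -0.72
e^(−rT) = e^(−0.072·0.75) = 0.9474
C = 380·N(-0.50) − 460·0.9474·N(-0.72) = 380·0.3085 − 460·0.9474·0.2358 = 117.2300 − 102.7626 = 14.4674

€14.47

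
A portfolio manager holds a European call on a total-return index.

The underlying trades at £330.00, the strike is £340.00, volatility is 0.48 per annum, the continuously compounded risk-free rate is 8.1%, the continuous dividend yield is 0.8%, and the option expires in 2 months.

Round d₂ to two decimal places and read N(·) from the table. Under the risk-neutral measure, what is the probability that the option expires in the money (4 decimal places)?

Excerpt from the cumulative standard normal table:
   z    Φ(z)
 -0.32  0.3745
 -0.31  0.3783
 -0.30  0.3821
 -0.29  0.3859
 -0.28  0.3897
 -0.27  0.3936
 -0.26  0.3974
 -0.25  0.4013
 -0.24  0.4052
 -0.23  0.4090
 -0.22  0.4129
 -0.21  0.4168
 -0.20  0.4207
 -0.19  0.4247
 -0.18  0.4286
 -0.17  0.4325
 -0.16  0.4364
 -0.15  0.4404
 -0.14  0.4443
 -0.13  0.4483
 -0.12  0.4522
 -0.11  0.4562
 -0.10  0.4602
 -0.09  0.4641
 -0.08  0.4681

T = 0.1667;  σ√T = 0.1960
d₁ = [ln(330/340) + (0.081 − 0.008 + 0.48²/2)·0.1667] / 0.1960 = [-0.0299 + 0.0314] / 0.1960 = 0.0077 → 0.01
d₂ = d₁ − σ√T = 0.0077 − 0.1960 = -0.1882 → -0.19
Pr(exercise) under Q = N(d₂) = 0.4247

0.4247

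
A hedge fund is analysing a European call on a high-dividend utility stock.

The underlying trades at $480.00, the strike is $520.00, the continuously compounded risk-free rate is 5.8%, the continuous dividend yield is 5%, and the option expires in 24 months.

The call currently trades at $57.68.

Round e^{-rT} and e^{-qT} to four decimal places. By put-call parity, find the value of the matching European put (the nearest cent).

$86.44

exp(−qT) = exp(−0.05·2) = 0.9048;  exp(−rT) = exp(−0.058·2) = 0.8905
Put-call parity: C − P = S·e^(−qT) − K·e^(−rT) = 480·0.9048 − 520·0.8905 = 434.3040 − 463.0600 = -28.7560
P = C − (C − P) = 57.68 − (-28.7560) = 86.4360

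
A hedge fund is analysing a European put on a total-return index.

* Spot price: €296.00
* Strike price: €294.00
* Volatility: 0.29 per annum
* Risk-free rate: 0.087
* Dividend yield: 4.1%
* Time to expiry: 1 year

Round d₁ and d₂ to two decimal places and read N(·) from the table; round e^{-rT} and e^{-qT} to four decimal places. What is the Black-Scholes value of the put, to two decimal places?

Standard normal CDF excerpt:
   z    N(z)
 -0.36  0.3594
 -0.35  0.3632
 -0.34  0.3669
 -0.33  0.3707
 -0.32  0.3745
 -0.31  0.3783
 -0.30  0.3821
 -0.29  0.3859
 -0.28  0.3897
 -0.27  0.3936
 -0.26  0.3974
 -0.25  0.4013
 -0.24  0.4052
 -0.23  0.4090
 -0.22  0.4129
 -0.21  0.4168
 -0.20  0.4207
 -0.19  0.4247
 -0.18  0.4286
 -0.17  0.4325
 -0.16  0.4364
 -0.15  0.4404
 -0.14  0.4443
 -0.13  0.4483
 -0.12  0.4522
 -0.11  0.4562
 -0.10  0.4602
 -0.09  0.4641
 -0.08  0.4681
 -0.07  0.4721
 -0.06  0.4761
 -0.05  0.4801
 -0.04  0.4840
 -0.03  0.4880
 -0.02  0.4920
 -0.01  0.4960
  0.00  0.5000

T = 1;  σ√T = 0.2900
d₁ = [ln(296/294) + (0.087 − 0.041 + 0.29²/2)·1] / 0.2900 = [0.0068 + 0.0880] / 0.2900 = 0.3270 ⇒ 0.33
d₂ = d₁ − σ√T = 0.3270 − 0.2900 = 0.0370 ⇒ 0.04
e^(−qT) = e^(−0.041·1) = 0.9598;  e^(−rT) = e^(−0.087·1) = 0.9167
P = 294·0.9167·N(-0.04) − 296·0.9598·N(-0.33) = 294·0.9167·0.4840 − 296·0.9598·0.3707 = 130.4427 − 105.3162 = 25.1266

€25.13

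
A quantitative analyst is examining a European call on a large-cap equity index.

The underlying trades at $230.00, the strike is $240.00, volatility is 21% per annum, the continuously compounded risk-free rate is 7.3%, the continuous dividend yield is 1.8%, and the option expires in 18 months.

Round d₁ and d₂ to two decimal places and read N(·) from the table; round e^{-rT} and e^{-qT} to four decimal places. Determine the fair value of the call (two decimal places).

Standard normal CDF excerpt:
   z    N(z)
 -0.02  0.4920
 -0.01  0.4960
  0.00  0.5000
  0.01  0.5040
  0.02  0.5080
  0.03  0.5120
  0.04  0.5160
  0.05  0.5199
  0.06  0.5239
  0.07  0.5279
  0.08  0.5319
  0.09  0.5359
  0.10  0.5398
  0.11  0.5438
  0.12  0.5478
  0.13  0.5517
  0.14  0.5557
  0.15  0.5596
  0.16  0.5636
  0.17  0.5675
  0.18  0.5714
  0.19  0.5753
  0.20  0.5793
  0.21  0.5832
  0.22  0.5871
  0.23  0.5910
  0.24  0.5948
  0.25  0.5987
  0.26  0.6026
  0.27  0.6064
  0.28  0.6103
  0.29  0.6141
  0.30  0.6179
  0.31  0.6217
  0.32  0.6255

T = 1.5;  σ√T = 0.2572
ln(S/K) + (r − q + σ²/2)T = ln(230/240) + (0.073 − 0.018 + 0.21²/2)·1.5 = -0.0426 + 0.1156 = 0.0730
d₁ = 0.0730 / 0.2572 = 0.2839 ≈ 0.28
d₂ = d₁ − σ√T = 0.2839 − 0.2572 = 0.0267 ≈ 0.03
e^(−qT) = e^(−0.018·1.5) = 0.9734;  e^(−rT) = e^(−0.073·1.5) = 0.8963
C = 230·0.9734·N(0.28) − 240·0.8963·N(0.03) = 230·0.9734·0.6103 − 240·0.8963·0.5120 = 136.6352 − 110.1373 = 26.4978

$26.50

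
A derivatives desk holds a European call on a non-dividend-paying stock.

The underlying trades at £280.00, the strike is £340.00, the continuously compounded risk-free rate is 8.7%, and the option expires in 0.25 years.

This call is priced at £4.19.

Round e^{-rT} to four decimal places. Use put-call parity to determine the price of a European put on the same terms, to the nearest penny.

e^(−rT) = e^(−0.087·0.25) = 0.9785
Put-call parity: C − P = S − K·e^(−rT) = 280 − 340·0.9785 = 280 − 332.6900 = -52.6900
P = C − (C − P) = 4.19 − (-52.6900) = 56.8800

£56.88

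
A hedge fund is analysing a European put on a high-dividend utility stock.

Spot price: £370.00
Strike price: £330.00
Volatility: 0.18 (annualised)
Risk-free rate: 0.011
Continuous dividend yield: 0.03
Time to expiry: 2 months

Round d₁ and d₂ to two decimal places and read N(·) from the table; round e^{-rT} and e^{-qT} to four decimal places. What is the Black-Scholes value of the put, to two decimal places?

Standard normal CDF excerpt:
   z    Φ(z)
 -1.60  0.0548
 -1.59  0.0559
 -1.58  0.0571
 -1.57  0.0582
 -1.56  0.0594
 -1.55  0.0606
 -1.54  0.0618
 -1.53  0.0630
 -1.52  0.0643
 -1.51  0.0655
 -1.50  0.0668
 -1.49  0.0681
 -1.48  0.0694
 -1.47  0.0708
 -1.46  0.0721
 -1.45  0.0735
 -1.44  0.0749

σ√T = 0.18·√0.1667 = 0.0735
d₁ = [ln(370/330) + (0.011 − 0.03 + 0.18²/2)·0.1667] / 0.0735 = [0.1144 − 0.0005] / 0.0735 = 1.5506 → 1.55
d₂ = d₁ − σ√T = 1.5506 − 0.0735 = 1.4771 → 1.48
e^(−qT) = e^(−0.03·0.1667) = 0.9950;  e^(−rT) = e^(−0.011·0.1667) = 0.9982
N(−d₂) = N(-1.48) = 0.0694;  N(−d₁) = N(-1.55) = 0.0606
P = 330·0.9982·0.0694 − 370·0.9950·0.0606 = 22.8608 − 22.3099 = 0.5509

£0.55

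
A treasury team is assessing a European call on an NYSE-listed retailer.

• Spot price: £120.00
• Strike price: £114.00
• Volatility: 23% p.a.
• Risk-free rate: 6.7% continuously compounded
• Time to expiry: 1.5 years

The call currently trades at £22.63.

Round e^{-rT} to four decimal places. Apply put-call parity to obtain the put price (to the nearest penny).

£5.73

e^(−rT) = e^(−0.067·1.5) = 0.9044
Put-call parity: C − P = S − K·e^(−rT) = 120 − 114·0.9044 = 120 − 103.1016 = 16.8984
P = C − (C − P) = 22.63 − (16.8984) = 5.7316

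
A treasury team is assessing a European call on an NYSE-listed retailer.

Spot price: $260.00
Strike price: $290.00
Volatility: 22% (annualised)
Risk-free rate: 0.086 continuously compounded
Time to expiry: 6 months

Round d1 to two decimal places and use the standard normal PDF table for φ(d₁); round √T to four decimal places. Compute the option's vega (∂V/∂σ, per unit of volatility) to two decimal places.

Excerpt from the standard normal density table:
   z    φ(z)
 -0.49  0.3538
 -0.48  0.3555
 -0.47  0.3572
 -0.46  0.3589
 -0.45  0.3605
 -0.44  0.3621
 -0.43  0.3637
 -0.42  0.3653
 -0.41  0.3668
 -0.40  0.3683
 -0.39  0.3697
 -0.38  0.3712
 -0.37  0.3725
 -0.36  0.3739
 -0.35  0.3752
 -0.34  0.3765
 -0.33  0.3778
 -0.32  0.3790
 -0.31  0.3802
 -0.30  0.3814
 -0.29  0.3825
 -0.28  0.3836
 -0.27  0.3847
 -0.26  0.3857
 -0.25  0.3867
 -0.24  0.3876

σ√T = 0.22 × 0.7071 = 0.1556
d₁ = [ln(260/290) + (0.086 + ½·0.22²)·0.5] / (σ√T) = (-0.1092 + 0.0551) / 0.1556 = -0.3478 → -0.35
√T = √0.5 = 0.7071
φ(d₁) = φ(-0.35) = 0.3752
vega = S·φ(d₁)·√T = 260·0.3752·0.7071 = 68.9790

68.98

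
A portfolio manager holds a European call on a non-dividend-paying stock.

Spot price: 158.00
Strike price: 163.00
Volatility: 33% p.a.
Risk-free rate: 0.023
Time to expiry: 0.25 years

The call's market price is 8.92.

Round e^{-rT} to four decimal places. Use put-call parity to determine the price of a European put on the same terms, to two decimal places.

12.99

exp(−rT) = exp(−0.023·0.25) = 0.9943
Put-call parity: C − P = S − K·e^(−rT) = 158 − 163·0.9943 = 158 − 162.0709 = -4.0709
P = C − (C − P) = 8.92 − (-4.0709) = 12.9909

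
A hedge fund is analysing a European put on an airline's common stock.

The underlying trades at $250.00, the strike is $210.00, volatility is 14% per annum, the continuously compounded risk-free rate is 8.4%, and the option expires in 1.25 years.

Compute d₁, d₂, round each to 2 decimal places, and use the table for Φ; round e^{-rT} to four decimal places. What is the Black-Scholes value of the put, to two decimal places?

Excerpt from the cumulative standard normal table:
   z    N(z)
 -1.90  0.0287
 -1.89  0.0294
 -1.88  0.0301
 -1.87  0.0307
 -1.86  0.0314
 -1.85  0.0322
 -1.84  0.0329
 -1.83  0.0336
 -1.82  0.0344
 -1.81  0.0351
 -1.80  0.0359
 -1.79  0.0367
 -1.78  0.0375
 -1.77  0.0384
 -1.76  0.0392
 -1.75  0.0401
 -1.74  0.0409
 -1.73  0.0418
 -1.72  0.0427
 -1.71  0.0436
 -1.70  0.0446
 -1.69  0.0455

σ√T = 0.14 × 1.1180 = 0.1565
ln(S/K) + (r + σ²/2)T = ln(250/210) + (0.084 + 0.14²/2)·1.25 = 0.1744 + 0.1173 = 0.2916
d₁ = 0.2916 / 0.1565 = 1.8630 ≈ 1.86
d₂ = d₁ − σ√T = 1.8630 − 0.1565 = 1.7065 ≈ 1.71
exp(−rT) = exp(−0.084·1.25) = 0.9003
N(−d₂) = N(-1.71) = 0.0436;  N(−d₁) = N(-1.86) = 0.0314
P = 210·0.9003·0.0436 − 250·0.0314 = 8.2431 − 7.8500 = 0.3931

$0.39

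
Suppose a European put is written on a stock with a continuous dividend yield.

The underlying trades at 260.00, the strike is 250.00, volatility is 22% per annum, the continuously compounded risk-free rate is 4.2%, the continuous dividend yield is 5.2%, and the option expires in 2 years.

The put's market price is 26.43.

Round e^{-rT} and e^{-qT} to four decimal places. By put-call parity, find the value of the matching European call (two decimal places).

e^(−qT) = e^(−0.052·2) = 0.9012;  e^(−rT) = e^(−0.042·2) = 0.9194
Put-call parity: C − P = S·e^(−qT) − K·e^(−rT) = 260·0.9012 − 250·0.9194 = 234.3120 − 229.8500 = 4.4620
C = P + (C − P) = 26.43 + (4.4620) = 30.8920

30.89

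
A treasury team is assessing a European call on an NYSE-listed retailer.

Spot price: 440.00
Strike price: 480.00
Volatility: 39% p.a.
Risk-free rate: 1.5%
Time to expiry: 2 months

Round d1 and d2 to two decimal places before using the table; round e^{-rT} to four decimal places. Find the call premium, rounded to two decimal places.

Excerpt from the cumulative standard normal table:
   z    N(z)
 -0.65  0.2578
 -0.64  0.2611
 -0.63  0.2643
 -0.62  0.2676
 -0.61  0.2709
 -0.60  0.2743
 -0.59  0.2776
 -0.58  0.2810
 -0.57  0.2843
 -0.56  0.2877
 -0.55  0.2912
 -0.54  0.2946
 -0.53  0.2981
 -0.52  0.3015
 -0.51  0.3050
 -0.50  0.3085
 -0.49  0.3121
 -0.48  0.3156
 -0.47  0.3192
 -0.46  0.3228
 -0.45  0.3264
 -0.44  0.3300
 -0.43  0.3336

σ√T = 0.39 × 0.4082 = 0.1592
d₁ = [ln(440/480) + (0.015 + 0.39²/2)·0.1667] / 0.1592 = [-0.0870 + 0.0152] / 0.1592 = -0.4512 ⇒ -0.45
d₂ = d₁ − σ√T = -0.4512 − 0.1592 = -0.6104 ⇒ -0.61
exp(−rT) = exp(−0.015·0.1667) = 0.9975
N(d₁) = N(-0.45) = 0.3264;  N(d₂) = N(-0.61) = 0.2709
C = 440·0.3264 − 480·0.9975·0.2709 = 143.6160 − 129.7069 = 13.9091

13.91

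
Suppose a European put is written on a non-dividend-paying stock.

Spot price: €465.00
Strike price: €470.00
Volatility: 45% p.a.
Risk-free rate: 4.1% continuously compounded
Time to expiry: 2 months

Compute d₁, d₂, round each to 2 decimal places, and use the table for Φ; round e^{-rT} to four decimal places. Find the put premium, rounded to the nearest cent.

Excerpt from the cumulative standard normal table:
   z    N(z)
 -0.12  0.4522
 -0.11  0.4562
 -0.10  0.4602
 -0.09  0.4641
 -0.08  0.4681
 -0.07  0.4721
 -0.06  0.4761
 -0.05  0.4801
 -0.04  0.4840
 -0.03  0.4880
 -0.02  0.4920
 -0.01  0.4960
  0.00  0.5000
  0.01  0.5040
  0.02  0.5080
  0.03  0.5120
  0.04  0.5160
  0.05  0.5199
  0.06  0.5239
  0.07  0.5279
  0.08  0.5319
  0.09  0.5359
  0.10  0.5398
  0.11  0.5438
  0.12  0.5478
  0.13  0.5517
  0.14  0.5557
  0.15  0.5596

σ√T = 0.45 × 0.4082 = 0.1837
d₁ = [ln(465/470) + (0.041 + 0.45²/2)·0.1667] / 0.1837 = [-0.0107 + 0.0237] / 0.1837 = 0.0708 → 0.07
d₂ = d₁ − σ√T = 0.0708 − 0.1837 = -0.1129 → -0.11
exp(−rT) = exp(−0.041·0.1667) = 0.9932
P = 470·0.9932·N(0.11) − 465·N(-0.07) = 470·0.9932·0.5438 − 465·0.4721 = 253.8480 − 219.5265 = 34.3215

€34.32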